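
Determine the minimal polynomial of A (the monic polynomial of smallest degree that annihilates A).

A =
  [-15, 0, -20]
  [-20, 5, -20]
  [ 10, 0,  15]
x^2 - 25

The characteristic polynomial is χ_A(x) = (x - 5)^2*(x + 5), so the eigenvalues are known. The minimal polynomial is
  m_A(x) = Π_λ (x − λ)^{k_λ}
where k_λ is the size of the *largest* Jordan block for λ (equivalently, the smallest k with (A − λI)^k v = 0 for every generalised eigenvector v of λ).

  λ = -5: largest Jordan block has size 1, contributing (x + 5)
  λ = 5: largest Jordan block has size 1, contributing (x − 5)

So m_A(x) = (x - 5)*(x + 5) = x^2 - 25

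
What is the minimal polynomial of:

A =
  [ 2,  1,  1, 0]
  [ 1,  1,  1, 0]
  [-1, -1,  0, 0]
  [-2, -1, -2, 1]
x^3 - 3*x^2 + 3*x - 1

The characteristic polynomial is χ_A(x) = (x - 1)^4, so the eigenvalues are known. The minimal polynomial is
  m_A(x) = Π_λ (x − λ)^{k_λ}
where k_λ is the size of the *largest* Jordan block for λ (equivalently, the smallest k with (A − λI)^k v = 0 for every generalised eigenvector v of λ).

  λ = 1: largest Jordan block has size 3, contributing (x − 1)^3

So m_A(x) = (x - 1)^3 = x^3 - 3*x^2 + 3*x - 1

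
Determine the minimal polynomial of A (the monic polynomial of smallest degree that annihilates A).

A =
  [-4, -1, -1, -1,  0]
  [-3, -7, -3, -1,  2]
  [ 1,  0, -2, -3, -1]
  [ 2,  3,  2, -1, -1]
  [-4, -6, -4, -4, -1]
x^3 + 9*x^2 + 27*x + 27

The characteristic polynomial is χ_A(x) = (x + 3)^5, so the eigenvalues are known. The minimal polynomial is
  m_A(x) = Π_λ (x − λ)^{k_λ}
where k_λ is the size of the *largest* Jordan block for λ (equivalently, the smallest k with (A − λI)^k v = 0 for every generalised eigenvector v of λ).

  λ = -3: largest Jordan block has size 3, contributing (x + 3)^3

So m_A(x) = (x + 3)^3 = x^3 + 9*x^2 + 27*x + 27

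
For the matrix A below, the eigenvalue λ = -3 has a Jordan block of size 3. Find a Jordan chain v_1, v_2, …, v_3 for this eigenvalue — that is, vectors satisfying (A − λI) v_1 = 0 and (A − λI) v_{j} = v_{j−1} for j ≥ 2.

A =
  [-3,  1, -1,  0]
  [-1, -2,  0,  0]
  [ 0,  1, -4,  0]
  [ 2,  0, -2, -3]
A Jordan chain for λ = -3 of length 3:
v_1 = (-1, -1, -1, 0)ᵀ
v_2 = (0, -1, 0, 2)ᵀ
v_3 = (1, 0, 0, 0)ᵀ

Let N = A − (-3)·I. We want v_3 with N^3 v_3 = 0 but N^2 v_3 ≠ 0; then v_{j-1} := N · v_j for j = 3, …, 2.

Pick v_3 = (1, 0, 0, 0)ᵀ.
Then v_2 = N · v_3 = (0, -1, 0, 2)ᵀ.
Then v_1 = N · v_2 = (-1, -1, -1, 0)ᵀ.

Sanity check: (A − (-3)·I) v_1 = (0, 0, 0, 0)ᵀ = 0. ✓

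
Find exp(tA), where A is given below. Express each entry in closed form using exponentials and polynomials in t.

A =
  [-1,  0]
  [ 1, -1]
e^{tA} =
  [exp(-t), 0]
  [t*exp(-t), exp(-t)]

Strategy: write A = P · J · P⁻¹ where J is a Jordan canonical form, so e^{tA} = P · e^{tJ} · P⁻¹, and e^{tJ} can be computed block-by-block.

A has Jordan form
J =
  [-1,  1]
  [ 0, -1]
(up to reordering of blocks).

Per-block formulas:
  For a 2×2 Jordan block J_2(-1): exp(t · J_2(-1)) = e^(-1t)·(I + t·N), where N is the 2×2 nilpotent shift.

After assembling e^{tJ} and conjugating by P, we get:

e^{tA} =
  [exp(-t), 0]
  [t*exp(-t), exp(-t)]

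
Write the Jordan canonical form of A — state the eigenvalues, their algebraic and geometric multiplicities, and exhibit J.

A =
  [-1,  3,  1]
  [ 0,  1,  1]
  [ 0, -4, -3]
J_3(-1)

The characteristic polynomial is
  det(x·I − A) = x^3 + 3*x^2 + 3*x + 1 = (x + 1)^3

Eigenvalues and multiplicities (the geometric multiplicity of λ is n − rank(A − λI), which equals the number of Jordan blocks for λ):
  λ = -1: algebraic multiplicity = 3, geometric multiplicity = 1

Determining the block sizes for each eigenvalue:
  λ = -1: one block (gm = 1), so the single block has size am = 3 → block sizes [3]

Assembling the blocks gives a Jordan form
J =
  [-1,  1,  0]
  [ 0, -1,  1]
  [ 0,  0, -1]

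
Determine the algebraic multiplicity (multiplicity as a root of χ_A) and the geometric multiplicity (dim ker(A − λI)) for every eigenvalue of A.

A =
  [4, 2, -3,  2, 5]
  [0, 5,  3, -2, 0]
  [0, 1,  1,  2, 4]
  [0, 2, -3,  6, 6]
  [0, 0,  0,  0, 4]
λ = 4: alg = 5, geom = 2

Step 1 — factor the characteristic polynomial to read off the algebraic multiplicities:
  χ_A(x) = (x - 4)^5

Step 2 — compute geometric multiplicities via the rank-nullity identity g(λ) = n − rank(A − λI):
  rank(A − (4)·I) = 3, so dim ker(A − (4)·I) = n − 3 = 2

Summary:
  λ = 4: algebraic multiplicity = 5, geometric multiplicity = 2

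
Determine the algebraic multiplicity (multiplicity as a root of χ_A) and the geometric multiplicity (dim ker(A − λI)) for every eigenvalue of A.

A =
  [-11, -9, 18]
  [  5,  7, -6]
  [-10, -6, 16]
λ = 4: alg = 3, geom = 2

Step 1 — factor the characteristic polynomial to read off the algebraic multiplicities:
  χ_A(x) = (x - 4)^3

Step 2 — compute geometric multiplicities via the rank-nullity identity g(λ) = n − rank(A − λI):
  rank(A − (4)·I) = 1, so dim ker(A − (4)·I) = n − 1 = 2

Summary:
  λ = 4: algebraic multiplicity = 3, geometric multiplicity = 2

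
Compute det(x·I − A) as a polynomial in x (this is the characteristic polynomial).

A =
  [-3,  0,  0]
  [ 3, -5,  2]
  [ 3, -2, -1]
x^3 + 9*x^2 + 27*x + 27

Expanding det(x·I − A) (e.g. by cofactor expansion or by noting that A is similar to its Jordan form J, which has the same characteristic polynomial as A) gives
  χ_A(x) = x^3 + 9*x^2 + 27*x + 27
which factors as (x + 3)^3. The eigenvalues (with algebraic multiplicities) are λ = -3 with multiplicity 3.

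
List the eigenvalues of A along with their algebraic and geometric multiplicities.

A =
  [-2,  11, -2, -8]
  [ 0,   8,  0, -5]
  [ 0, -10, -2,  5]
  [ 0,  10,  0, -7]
λ = -2: alg = 3, geom = 2; λ = 3: alg = 1, geom = 1

Step 1 — factor the characteristic polynomial to read off the algebraic multiplicities:
  χ_A(x) = (x - 3)*(x + 2)^3

Step 2 — compute geometric multiplicities via the rank-nullity identity g(λ) = n − rank(A − λI):
  rank(A − (-2)·I) = 2, so dim ker(A − (-2)·I) = n − 2 = 2
  rank(A − (3)·I) = 3, so dim ker(A − (3)·I) = n − 3 = 1

Summary:
  λ = -2: algebraic multiplicity = 3, geometric multiplicity = 2
  λ = 3: algebraic multiplicity = 1, geometric multiplicity = 1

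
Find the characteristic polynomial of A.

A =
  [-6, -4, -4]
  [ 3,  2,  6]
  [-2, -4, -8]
x^3 + 12*x^2 + 48*x + 64

Expanding det(x·I − A) (e.g. by cofactor expansion or by noting that A is similar to its Jordan form J, which has the same characteristic polynomial as A) gives
  χ_A(x) = x^3 + 12*x^2 + 48*x + 64
which factors as (x + 4)^3. The eigenvalues (with algebraic multiplicities) are λ = -4 with multiplicity 3.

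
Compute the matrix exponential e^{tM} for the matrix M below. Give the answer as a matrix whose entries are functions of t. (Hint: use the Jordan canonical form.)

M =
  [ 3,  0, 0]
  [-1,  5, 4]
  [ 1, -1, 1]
e^{tM} =
  [exp(3*t), 0, 0]
  [t^2*exp(3*t) - t*exp(3*t), 2*t*exp(3*t) + exp(3*t), 4*t*exp(3*t)]
  [-t^2*exp(3*t)/2 + t*exp(3*t), -t*exp(3*t), -2*t*exp(3*t) + exp(3*t)]

Strategy: write M = P · J · P⁻¹ where J is a Jordan canonical form, so e^{tM} = P · e^{tJ} · P⁻¹, and e^{tJ} can be computed block-by-block.

M has Jordan form
J =
  [3, 1, 0]
  [0, 3, 1]
  [0, 0, 3]
(up to reordering of blocks).

Per-block formulas:
  For a 3×3 Jordan block J_3(3): exp(t · J_3(3)) = e^(3t)·(I + t·N + (t^2/2)·N^2), where N is the 3×3 nilpotent shift.

After assembling e^{tJ} and conjugating by P, we get:

e^{tM} =
  [exp(3*t), 0, 0]
  [t^2*exp(3*t) - t*exp(3*t), 2*t*exp(3*t) + exp(3*t), 4*t*exp(3*t)]
  [-t^2*exp(3*t)/2 + t*exp(3*t), -t*exp(3*t), -2*t*exp(3*t) + exp(3*t)]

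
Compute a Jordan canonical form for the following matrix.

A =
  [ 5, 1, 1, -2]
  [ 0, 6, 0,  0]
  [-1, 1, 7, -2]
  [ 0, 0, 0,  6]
J_2(6) ⊕ J_1(6) ⊕ J_1(6)

The characteristic polynomial is
  det(x·I − A) = x^4 - 24*x^3 + 216*x^2 - 864*x + 1296 = (x - 6)^4

Eigenvalues and multiplicities (the geometric multiplicity of λ is n − rank(A − λI), which equals the number of Jordan blocks for λ):
  λ = 6: algebraic multiplicity = 4, geometric multiplicity = 3

Determining the block sizes for each eigenvalue:
  λ = 6: 3 blocks summing to 4 forces exactly one block of size 2 and the rest size 1 → block sizes [2, 1, 1]

Assembling the blocks gives a Jordan form
J =
  [6, 1, 0, 0]
  [0, 6, 0, 0]
  [0, 0, 6, 0]
  [0, 0, 0, 6]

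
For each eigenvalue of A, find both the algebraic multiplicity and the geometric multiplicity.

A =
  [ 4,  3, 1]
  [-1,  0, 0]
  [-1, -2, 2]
λ = 2: alg = 3, geom = 1

Step 1 — factor the characteristic polynomial to read off the algebraic multiplicities:
  χ_A(x) = (x - 2)^3

Step 2 — compute geometric multiplicities via the rank-nullity identity g(λ) = n − rank(A − λI):
  rank(A − (2)·I) = 2, so dim ker(A − (2)·I) = n − 2 = 1

Summary:
  λ = 2: algebraic multiplicity = 3, geometric multiplicity = 1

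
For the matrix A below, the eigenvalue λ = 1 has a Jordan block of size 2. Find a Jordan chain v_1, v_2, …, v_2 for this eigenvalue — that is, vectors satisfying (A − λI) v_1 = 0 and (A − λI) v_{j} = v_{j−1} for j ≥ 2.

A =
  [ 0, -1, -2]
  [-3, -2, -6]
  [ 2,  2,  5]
A Jordan chain for λ = 1 of length 2:
v_1 = (-1, -3, 2)ᵀ
v_2 = (1, 0, 0)ᵀ

Let N = A − (1)·I. We want v_2 with N^2 v_2 = 0 but N^1 v_2 ≠ 0; then v_{j-1} := N · v_j for j = 2, …, 2.

Pick v_2 = (1, 0, 0)ᵀ.
Then v_1 = N · v_2 = (-1, -3, 2)ᵀ.

Sanity check: (A − (1)·I) v_1 = (0, 0, 0)ᵀ = 0. ✓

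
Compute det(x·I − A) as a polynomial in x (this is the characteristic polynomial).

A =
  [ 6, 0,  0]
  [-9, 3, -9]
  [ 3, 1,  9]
x^3 - 18*x^2 + 108*x - 216

Expanding det(x·I − A) (e.g. by cofactor expansion or by noting that A is similar to its Jordan form J, which has the same characteristic polynomial as A) gives
  χ_A(x) = x^3 - 18*x^2 + 108*x - 216
which factors as (x - 6)^3. The eigenvalues (with algebraic multiplicities) are λ = 6 with multiplicity 3.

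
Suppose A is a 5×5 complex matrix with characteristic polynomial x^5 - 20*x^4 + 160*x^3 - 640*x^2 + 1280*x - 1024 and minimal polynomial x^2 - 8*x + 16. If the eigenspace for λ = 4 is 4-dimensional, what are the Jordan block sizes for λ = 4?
Block sizes for λ = 4: [2, 1, 1, 1]

Step 1 — from the characteristic polynomial, algebraic multiplicity of λ = 4 is 5. From dim ker(A − (4)·I) = 4, there are exactly 4 Jordan blocks for λ = 4.
Step 2 — from the minimal polynomial, the factor (x − 4)^2 tells us the largest block for λ = 4 has size 2.
Step 3 — with total size 5, 4 blocks, and largest block 2, the block sizes (in nonincreasing order) are [2, 1, 1, 1].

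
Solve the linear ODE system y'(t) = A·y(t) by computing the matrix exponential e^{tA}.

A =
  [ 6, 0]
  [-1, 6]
e^{tA} =
  [exp(6*t), 0]
  [-t*exp(6*t), exp(6*t)]

Strategy: write A = P · J · P⁻¹ where J is a Jordan canonical form, so e^{tA} = P · e^{tJ} · P⁻¹, and e^{tJ} can be computed block-by-block.

A has Jordan form
J =
  [6, 1]
  [0, 6]
(up to reordering of blocks).

Per-block formulas:
  For a 2×2 Jordan block J_2(6): exp(t · J_2(6)) = e^(6t)·(I + t·N), where N is the 2×2 nilpotent shift.

After assembling e^{tJ} and conjugating by P, we get:

e^{tA} =
  [exp(6*t), 0]
  [-t*exp(6*t), exp(6*t)]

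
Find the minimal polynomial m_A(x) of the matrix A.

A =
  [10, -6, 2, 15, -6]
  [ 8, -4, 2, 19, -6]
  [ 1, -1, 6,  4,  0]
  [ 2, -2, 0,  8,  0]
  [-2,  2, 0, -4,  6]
x^4 - 20*x^3 + 148*x^2 - 480*x + 576

The characteristic polynomial is χ_A(x) = (x - 6)^3*(x - 4)^2, so the eigenvalues are known. The minimal polynomial is
  m_A(x) = Π_λ (x − λ)^{k_λ}
where k_λ is the size of the *largest* Jordan block for λ (equivalently, the smallest k with (A − λI)^k v = 0 for every generalised eigenvector v of λ).

  λ = 4: largest Jordan block has size 2, contributing (x − 4)^2
  λ = 6: largest Jordan block has size 2, contributing (x − 6)^2

So m_A(x) = (x - 6)^2*(x - 4)^2 = x^4 - 20*x^3 + 148*x^2 - 480*x + 576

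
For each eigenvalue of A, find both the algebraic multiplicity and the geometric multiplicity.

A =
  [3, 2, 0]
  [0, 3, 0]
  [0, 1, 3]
λ = 3: alg = 3, geom = 2

Step 1 — factor the characteristic polynomial to read off the algebraic multiplicities:
  χ_A(x) = (x - 3)^3

Step 2 — compute geometric multiplicities via the rank-nullity identity g(λ) = n − rank(A − λI):
  rank(A − (3)·I) = 1, so dim ker(A − (3)·I) = n − 1 = 2

Summary:
  λ = 3: algebraic multiplicity = 3, geometric multiplicity = 2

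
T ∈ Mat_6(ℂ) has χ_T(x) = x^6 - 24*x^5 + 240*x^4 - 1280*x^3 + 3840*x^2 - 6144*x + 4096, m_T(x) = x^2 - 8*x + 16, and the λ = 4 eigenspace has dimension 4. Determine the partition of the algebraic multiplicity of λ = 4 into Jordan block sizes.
Block sizes for λ = 4: [2, 2, 1, 1]

Step 1 — from the characteristic polynomial, algebraic multiplicity of λ = 4 is 6. From dim ker(T − (4)·I) = 4, there are exactly 4 Jordan blocks for λ = 4.
Step 2 — from the minimal polynomial, the factor (x − 4)^2 tells us the largest block for λ = 4 has size 2.
Step 3 — with total size 6, 4 blocks, and largest block 2, the block sizes (in nonincreasing order) are [2, 2, 1, 1].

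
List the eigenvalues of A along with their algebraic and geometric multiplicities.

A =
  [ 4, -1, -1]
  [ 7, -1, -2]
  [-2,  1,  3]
λ = 2: alg = 3, geom = 1

Step 1 — factor the characteristic polynomial to read off the algebraic multiplicities:
  χ_A(x) = (x - 2)^3

Step 2 — compute geometric multiplicities via the rank-nullity identity g(λ) = n − rank(A − λI):
  rank(A − (2)·I) = 2, so dim ker(A − (2)·I) = n − 2 = 1

Summary:
  λ = 2: algebraic multiplicity = 3, geometric multiplicity = 1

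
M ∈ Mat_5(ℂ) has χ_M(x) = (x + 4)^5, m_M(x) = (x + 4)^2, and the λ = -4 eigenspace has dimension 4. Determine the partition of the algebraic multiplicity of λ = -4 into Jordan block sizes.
Block sizes for λ = -4: [2, 1, 1, 1]

Step 1 — from the characteristic polynomial, algebraic multiplicity of λ = -4 is 5. From dim ker(M − (-4)·I) = 4, there are exactly 4 Jordan blocks for λ = -4.
Step 2 — from the minimal polynomial, the factor (x + 4)^2 tells us the largest block for λ = -4 has size 2.
Step 3 — with total size 5, 4 blocks, and largest block 2, the block sizes (in nonincreasing order) are [2, 1, 1, 1].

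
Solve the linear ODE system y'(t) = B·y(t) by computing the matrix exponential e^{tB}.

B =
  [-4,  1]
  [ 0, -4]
e^{tB} =
  [exp(-4*t), t*exp(-4*t)]
  [0, exp(-4*t)]

Strategy: write B = P · J · P⁻¹ where J is a Jordan canonical form, so e^{tB} = P · e^{tJ} · P⁻¹, and e^{tJ} can be computed block-by-block.

B has Jordan form
J =
  [-4,  1]
  [ 0, -4]
(up to reordering of blocks).

Per-block formulas:
  For a 2×2 Jordan block J_2(-4): exp(t · J_2(-4)) = e^(-4t)·(I + t·N), where N is the 2×2 nilpotent shift.

After assembling e^{tJ} and conjugating by P, we get:

e^{tB} =
  [exp(-4*t), t*exp(-4*t)]
  [0, exp(-4*t)]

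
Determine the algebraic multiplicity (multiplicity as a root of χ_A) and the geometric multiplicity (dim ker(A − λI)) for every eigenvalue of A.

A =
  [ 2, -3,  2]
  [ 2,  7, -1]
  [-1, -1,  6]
λ = 5: alg = 3, geom = 1

Step 1 — factor the characteristic polynomial to read off the algebraic multiplicities:
  χ_A(x) = (x - 5)^3

Step 2 — compute geometric multiplicities via the rank-nullity identity g(λ) = n − rank(A − λI):
  rank(A − (5)·I) = 2, so dim ker(A − (5)·I) = n − 2 = 1

Summary:
  λ = 5: algebraic multiplicity = 3, geometric multiplicity = 1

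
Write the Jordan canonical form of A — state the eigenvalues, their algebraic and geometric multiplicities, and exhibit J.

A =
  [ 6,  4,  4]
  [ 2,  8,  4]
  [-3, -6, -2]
J_2(4) ⊕ J_1(4)

The characteristic polynomial is
  det(x·I − A) = x^3 - 12*x^2 + 48*x - 64 = (x - 4)^3

Eigenvalues and multiplicities (the geometric multiplicity of λ is n − rank(A − λI), which equals the number of Jordan blocks for λ):
  λ = 4: algebraic multiplicity = 3, geometric multiplicity = 2

Determining the block sizes for each eigenvalue:
  λ = 4: 2 blocks summing to 3 forces exactly one block of size 2 and the rest size 1 → block sizes [2, 1]

Assembling the blocks gives a Jordan form
J =
  [4, 1, 0]
  [0, 4, 0]
  [0, 0, 4]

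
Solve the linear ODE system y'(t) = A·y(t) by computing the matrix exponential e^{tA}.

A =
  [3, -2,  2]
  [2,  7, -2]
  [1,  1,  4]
e^{tA} =
  [-exp(5*t) + 2*exp(4*t), -2*exp(5*t) + 2*exp(4*t), 2*exp(5*t) - 2*exp(4*t)]
  [2*exp(5*t) - 2*exp(4*t), 3*exp(5*t) - 2*exp(4*t), -2*exp(5*t) + 2*exp(4*t)]
  [exp(5*t) - exp(4*t), exp(5*t) - exp(4*t), exp(4*t)]

Strategy: write A = P · J · P⁻¹ where J is a Jordan canonical form, so e^{tA} = P · e^{tJ} · P⁻¹, and e^{tJ} can be computed block-by-block.

A has Jordan form
J =
  [4, 0, 0]
  [0, 5, 0]
  [0, 0, 5]
(up to reordering of blocks).

Per-block formulas:
  For a 1×1 block at λ = 5: exp(t · [5]) = [e^(5t)].
  For a 1×1 block at λ = 4: exp(t · [4]) = [e^(4t)].

After assembling e^{tJ} and conjugating by P, we get:

e^{tA} =
  [-exp(5*t) + 2*exp(4*t), -2*exp(5*t) + 2*exp(4*t), 2*exp(5*t) - 2*exp(4*t)]
  [2*exp(5*t) - 2*exp(4*t), 3*exp(5*t) - 2*exp(4*t), -2*exp(5*t) + 2*exp(4*t)]
  [exp(5*t) - exp(4*t), exp(5*t) - exp(4*t), exp(4*t)]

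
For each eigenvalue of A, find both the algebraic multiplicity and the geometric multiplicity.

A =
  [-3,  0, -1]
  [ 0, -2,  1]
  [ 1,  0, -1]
λ = -2: alg = 3, geom = 1

Step 1 — factor the characteristic polynomial to read off the algebraic multiplicities:
  χ_A(x) = (x + 2)^3

Step 2 — compute geometric multiplicities via the rank-nullity identity g(λ) = n − rank(A − λI):
  rank(A − (-2)·I) = 2, so dim ker(A − (-2)·I) = n − 2 = 1

Summary:
  λ = -2: algebraic multiplicity = 3, geometric multiplicity = 1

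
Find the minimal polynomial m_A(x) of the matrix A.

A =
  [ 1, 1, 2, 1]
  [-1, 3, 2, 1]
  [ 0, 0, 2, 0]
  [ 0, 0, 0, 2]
x^2 - 4*x + 4

The characteristic polynomial is χ_A(x) = (x - 2)^4, so the eigenvalues are known. The minimal polynomial is
  m_A(x) = Π_λ (x − λ)^{k_λ}
where k_λ is the size of the *largest* Jordan block for λ (equivalently, the smallest k with (A − λI)^k v = 0 for every generalised eigenvector v of λ).

  λ = 2: largest Jordan block has size 2, contributing (x − 2)^2

So m_A(x) = (x - 2)^2 = x^2 - 4*x + 4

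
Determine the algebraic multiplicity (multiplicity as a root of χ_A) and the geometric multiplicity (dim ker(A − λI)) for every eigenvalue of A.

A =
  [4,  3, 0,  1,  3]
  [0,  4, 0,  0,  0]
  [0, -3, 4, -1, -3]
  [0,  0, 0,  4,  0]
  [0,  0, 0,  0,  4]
λ = 4: alg = 5, geom = 4

Step 1 — factor the characteristic polynomial to read off the algebraic multiplicities:
  χ_A(x) = (x - 4)^5

Step 2 — compute geometric multiplicities via the rank-nullity identity g(λ) = n − rank(A − λI):
  rank(A − (4)·I) = 1, so dim ker(A − (4)·I) = n − 1 = 4

Summary:
  λ = 4: algebraic multiplicity = 5, geometric multiplicity = 4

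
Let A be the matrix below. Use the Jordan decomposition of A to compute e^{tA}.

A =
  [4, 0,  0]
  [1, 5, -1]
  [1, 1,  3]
e^{tA} =
  [exp(4*t), 0, 0]
  [t*exp(4*t), t*exp(4*t) + exp(4*t), -t*exp(4*t)]
  [t*exp(4*t), t*exp(4*t), -t*exp(4*t) + exp(4*t)]

Strategy: write A = P · J · P⁻¹ where J is a Jordan canonical form, so e^{tA} = P · e^{tJ} · P⁻¹, and e^{tJ} can be computed block-by-block.

A has Jordan form
J =
  [4, 1, 0]
  [0, 4, 0]
  [0, 0, 4]
(up to reordering of blocks).

Per-block formulas:
  For a 2×2 Jordan block J_2(4): exp(t · J_2(4)) = e^(4t)·(I + t·N), where N is the 2×2 nilpotent shift.
  For a 1×1 block at λ = 4: exp(t · [4]) = [e^(4t)].

After assembling e^{tJ} and conjugating by P, we get:

e^{tA} =
  [exp(4*t), 0, 0]
  [t*exp(4*t), t*exp(4*t) + exp(4*t), -t*exp(4*t)]
  [t*exp(4*t), t*exp(4*t), -t*exp(4*t) + exp(4*t)]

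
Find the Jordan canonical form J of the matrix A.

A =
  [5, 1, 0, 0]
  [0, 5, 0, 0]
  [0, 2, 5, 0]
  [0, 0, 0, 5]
J_2(5) ⊕ J_1(5) ⊕ J_1(5)

The characteristic polynomial is
  det(x·I − A) = x^4 - 20*x^3 + 150*x^2 - 500*x + 625 = (x - 5)^4

Eigenvalues and multiplicities (the geometric multiplicity of λ is n − rank(A − λI), which equals the number of Jordan blocks for λ):
  λ = 5: algebraic multiplicity = 4, geometric multiplicity = 3

Determining the block sizes for each eigenvalue:
  λ = 5: 3 blocks summing to 4 forces exactly one block of size 2 and the rest size 1 → block sizes [2, 1, 1]

Assembling the blocks gives a Jordan form
J =
  [5, 1, 0, 0]
  [0, 5, 0, 0]
  [0, 0, 5, 0]
  [0, 0, 0, 5]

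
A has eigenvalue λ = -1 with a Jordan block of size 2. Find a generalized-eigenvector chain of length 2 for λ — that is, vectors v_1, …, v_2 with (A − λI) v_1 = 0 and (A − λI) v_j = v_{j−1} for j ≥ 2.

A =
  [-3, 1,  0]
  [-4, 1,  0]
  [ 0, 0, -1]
A Jordan chain for λ = -1 of length 2:
v_1 = (-2, -4, 0)ᵀ
v_2 = (1, 0, 0)ᵀ

Let N = A − (-1)·I. We want v_2 with N^2 v_2 = 0 but N^1 v_2 ≠ 0; then v_{j-1} := N · v_j for j = 2, …, 2.

Pick v_2 = (1, 0, 0)ᵀ.
Then v_1 = N · v_2 = (-2, -4, 0)ᵀ.

Sanity check: (A − (-1)·I) v_1 = (0, 0, 0)ᵀ = 0. ✓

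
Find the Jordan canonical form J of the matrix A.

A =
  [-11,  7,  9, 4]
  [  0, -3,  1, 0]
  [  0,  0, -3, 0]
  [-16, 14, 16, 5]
J_3(-3) ⊕ J_1(-3)

The characteristic polynomial is
  det(x·I − A) = x^4 + 12*x^3 + 54*x^2 + 108*x + 81 = (x + 3)^4

Eigenvalues and multiplicities (the geometric multiplicity of λ is n − rank(A − λI), which equals the number of Jordan blocks for λ):
  λ = -3: algebraic multiplicity = 4, geometric multiplicity = 2

Determining the block sizes for each eigenvalue:
  λ = -3: with am = 4 and gm = 2, the partition is not yet determined (e.g. several partitions of 4 into 2 parts exist). Let N = A − (-3)·I. Computing rank(N^1) = 2, rank(N^2) = 1, rank(N^3) = 0; the number of blocks of size ≥ j is rank(N^{j−1}) − rank(N^j), giving [2, 1, 1]. So we have 1 block(s) of size 3, 1 block(s) of size 1 → block sizes [3, 1]

Assembling the blocks gives a Jordan form
J =
  [-3,  1,  0,  0]
  [ 0, -3,  1,  0]
  [ 0,  0, -3,  0]
  [ 0,  0,  0, -3]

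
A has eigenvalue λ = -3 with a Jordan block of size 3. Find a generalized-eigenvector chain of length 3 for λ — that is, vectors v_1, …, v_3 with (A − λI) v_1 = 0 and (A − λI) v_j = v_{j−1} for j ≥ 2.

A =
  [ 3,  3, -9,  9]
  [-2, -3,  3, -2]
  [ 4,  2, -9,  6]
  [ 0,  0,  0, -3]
A Jordan chain for λ = -3 of length 3:
v_1 = (-6, 0, -4, 0)ᵀ
v_2 = (6, -2, 4, 0)ᵀ
v_3 = (1, 0, 0, 0)ᵀ

Let N = A − (-3)·I. We want v_3 with N^3 v_3 = 0 but N^2 v_3 ≠ 0; then v_{j-1} := N · v_j for j = 3, …, 2.

Pick v_3 = (1, 0, 0, 0)ᵀ.
Then v_2 = N · v_3 = (6, -2, 4, 0)ᵀ.
Then v_1 = N · v_2 = (-6, 0, -4, 0)ᵀ.

Sanity check: (A − (-3)·I) v_1 = (0, 0, 0, 0)ᵀ = 0. ✓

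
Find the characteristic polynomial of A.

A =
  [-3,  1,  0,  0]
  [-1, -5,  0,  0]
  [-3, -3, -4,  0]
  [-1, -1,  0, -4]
x^4 + 16*x^3 + 96*x^2 + 256*x + 256

Expanding det(x·I − A) (e.g. by cofactor expansion or by noting that A is similar to its Jordan form J, which has the same characteristic polynomial as A) gives
  χ_A(x) = x^4 + 16*x^3 + 96*x^2 + 256*x + 256
which factors as (x + 4)^4. The eigenvalues (with algebraic multiplicities) are λ = -4 with multiplicity 4.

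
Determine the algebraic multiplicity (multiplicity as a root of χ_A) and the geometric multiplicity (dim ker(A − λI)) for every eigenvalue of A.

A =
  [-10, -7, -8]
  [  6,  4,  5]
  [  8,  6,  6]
λ = 0: alg = 3, geom = 1

Step 1 — factor the characteristic polynomial to read off the algebraic multiplicities:
  χ_A(x) = x^3

Step 2 — compute geometric multiplicities via the rank-nullity identity g(λ) = n − rank(A − λI):
  rank(A − (0)·I) = 2, so dim ker(A − (0)·I) = n − 2 = 1

Summary:
  λ = 0: algebraic multiplicity = 3, geometric multiplicity = 1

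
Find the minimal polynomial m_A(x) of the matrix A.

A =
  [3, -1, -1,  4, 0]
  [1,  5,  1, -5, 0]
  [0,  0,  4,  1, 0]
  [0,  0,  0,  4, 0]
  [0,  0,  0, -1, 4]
x^2 - 8*x + 16

The characteristic polynomial is χ_A(x) = (x - 4)^5, so the eigenvalues are known. The minimal polynomial is
  m_A(x) = Π_λ (x − λ)^{k_λ}
where k_λ is the size of the *largest* Jordan block for λ (equivalently, the smallest k with (A − λI)^k v = 0 for every generalised eigenvector v of λ).

  λ = 4: largest Jordan block has size 2, contributing (x − 4)^2

So m_A(x) = (x - 4)^2 = x^2 - 8*x + 16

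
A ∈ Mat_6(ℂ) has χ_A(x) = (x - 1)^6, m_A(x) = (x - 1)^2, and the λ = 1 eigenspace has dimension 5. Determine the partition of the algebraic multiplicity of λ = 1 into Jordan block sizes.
Block sizes for λ = 1: [2, 1, 1, 1, 1]

Step 1 — from the characteristic polynomial, algebraic multiplicity of λ = 1 is 6. From dim ker(A − (1)·I) = 5, there are exactly 5 Jordan blocks for λ = 1.
Step 2 — from the minimal polynomial, the factor (x − 1)^2 tells us the largest block for λ = 1 has size 2.
Step 3 — with total size 6, 5 blocks, and largest block 2, the block sizes (in nonincreasing order) are [2, 1, 1, 1, 1].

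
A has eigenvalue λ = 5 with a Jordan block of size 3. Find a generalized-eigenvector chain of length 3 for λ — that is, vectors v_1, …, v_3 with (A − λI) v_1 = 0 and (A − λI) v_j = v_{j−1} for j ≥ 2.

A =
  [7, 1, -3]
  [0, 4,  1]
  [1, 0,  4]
A Jordan chain for λ = 5 of length 3:
v_1 = (1, 1, 1)ᵀ
v_2 = (2, 0, 1)ᵀ
v_3 = (1, 0, 0)ᵀ

Let N = A − (5)·I. We want v_3 with N^3 v_3 = 0 but N^2 v_3 ≠ 0; then v_{j-1} := N · v_j for j = 3, …, 2.

Pick v_3 = (1, 0, 0)ᵀ.
Then v_2 = N · v_3 = (2, 0, 1)ᵀ.
Then v_1 = N · v_2 = (1, 1, 1)ᵀ.

Sanity check: (A − (5)·I) v_1 = (0, 0, 0)ᵀ = 0. ✓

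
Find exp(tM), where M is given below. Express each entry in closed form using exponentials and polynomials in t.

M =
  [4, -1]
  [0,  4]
e^{tM} =
  [exp(4*t), -t*exp(4*t)]
  [0, exp(4*t)]

Strategy: write M = P · J · P⁻¹ where J is a Jordan canonical form, so e^{tM} = P · e^{tJ} · P⁻¹, and e^{tJ} can be computed block-by-block.

M has Jordan form
J =
  [4, 1]
  [0, 4]
(up to reordering of blocks).

Per-block formulas:
  For a 2×2 Jordan block J_2(4): exp(t · J_2(4)) = e^(4t)·(I + t·N), where N is the 2×2 nilpotent shift.

After assembling e^{tJ} and conjugating by P, we get:

e^{tM} =
  [exp(4*t), -t*exp(4*t)]
  [0, exp(4*t)]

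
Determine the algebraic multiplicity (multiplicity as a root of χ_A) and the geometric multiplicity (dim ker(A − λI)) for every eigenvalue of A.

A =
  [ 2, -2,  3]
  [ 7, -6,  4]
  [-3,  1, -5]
λ = -3: alg = 3, geom = 1

Step 1 — factor the characteristic polynomial to read off the algebraic multiplicities:
  χ_A(x) = (x + 3)^3

Step 2 — compute geometric multiplicities via the rank-nullity identity g(λ) = n − rank(A − λI):
  rank(A − (-3)·I) = 2, so dim ker(A − (-3)·I) = n − 2 = 1

Summary:
  λ = -3: algebraic multiplicity = 3, geometric multiplicity = 1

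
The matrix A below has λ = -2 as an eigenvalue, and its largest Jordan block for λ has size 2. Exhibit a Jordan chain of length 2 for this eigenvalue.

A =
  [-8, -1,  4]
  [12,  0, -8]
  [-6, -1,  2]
A Jordan chain for λ = -2 of length 2:
v_1 = (-6, 12, -6)ᵀ
v_2 = (1, 0, 0)ᵀ

Let N = A − (-2)·I. We want v_2 with N^2 v_2 = 0 but N^1 v_2 ≠ 0; then v_{j-1} := N · v_j for j = 2, …, 2.

Pick v_2 = (1, 0, 0)ᵀ.
Then v_1 = N · v_2 = (-6, 12, -6)ᵀ.

Sanity check: (A − (-2)·I) v_1 = (0, 0, 0)ᵀ = 0. ✓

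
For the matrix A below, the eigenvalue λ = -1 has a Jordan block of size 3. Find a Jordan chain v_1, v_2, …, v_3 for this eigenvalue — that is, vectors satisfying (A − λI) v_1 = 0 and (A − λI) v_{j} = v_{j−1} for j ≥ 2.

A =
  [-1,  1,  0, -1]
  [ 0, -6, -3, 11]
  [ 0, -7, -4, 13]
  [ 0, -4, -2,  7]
A Jordan chain for λ = -1 of length 3:
v_1 = (-1, 2, 4, 2)ᵀ
v_2 = (1, -5, -7, -4)ᵀ
v_3 = (0, 1, 0, 0)ᵀ

Let N = A − (-1)·I. We want v_3 with N^3 v_3 = 0 but N^2 v_3 ≠ 0; then v_{j-1} := N · v_j for j = 3, …, 2.

Pick v_3 = (0, 1, 0, 0)ᵀ.
Then v_2 = N · v_3 = (1, -5, -7, -4)ᵀ.
Then v_1 = N · v_2 = (-1, 2, 4, 2)ᵀ.

Sanity check: (A − (-1)·I) v_1 = (0, 0, 0, 0)ᵀ = 0. ✓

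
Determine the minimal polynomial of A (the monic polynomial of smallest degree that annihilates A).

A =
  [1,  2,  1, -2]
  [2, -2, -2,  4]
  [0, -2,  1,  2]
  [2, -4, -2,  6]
x^3 - 4*x^2 + 5*x - 2

The characteristic polynomial is χ_A(x) = (x - 2)^2*(x - 1)^2, so the eigenvalues are known. The minimal polynomial is
  m_A(x) = Π_λ (x − λ)^{k_λ}
where k_λ is the size of the *largest* Jordan block for λ (equivalently, the smallest k with (A − λI)^k v = 0 for every generalised eigenvector v of λ).

  λ = 1: largest Jordan block has size 2, contributing (x − 1)^2
  λ = 2: largest Jordan block has size 1, contributing (x − 2)

So m_A(x) = (x - 2)*(x - 1)^2 = x^3 - 4*x^2 + 5*x - 2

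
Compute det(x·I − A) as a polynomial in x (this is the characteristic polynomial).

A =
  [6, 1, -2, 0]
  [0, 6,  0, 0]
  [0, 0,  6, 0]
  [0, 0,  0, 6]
x^4 - 24*x^3 + 216*x^2 - 864*x + 1296

Expanding det(x·I − A) (e.g. by cofactor expansion or by noting that A is similar to its Jordan form J, which has the same characteristic polynomial as A) gives
  χ_A(x) = x^4 - 24*x^3 + 216*x^2 - 864*x + 1296
which factors as (x - 6)^4. The eigenvalues (with algebraic multiplicities) are λ = 6 with multiplicity 4.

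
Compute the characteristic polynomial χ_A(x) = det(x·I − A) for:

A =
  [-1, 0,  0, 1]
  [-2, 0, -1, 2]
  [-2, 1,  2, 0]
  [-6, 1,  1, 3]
x^4 - 4*x^3 + 6*x^2 - 4*x + 1

Expanding det(x·I − A) (e.g. by cofactor expansion or by noting that A is similar to its Jordan form J, which has the same characteristic polynomial as A) gives
  χ_A(x) = x^4 - 4*x^3 + 6*x^2 - 4*x + 1
which factors as (x - 1)^4. The eigenvalues (with algebraic multiplicities) are λ = 1 with multiplicity 4.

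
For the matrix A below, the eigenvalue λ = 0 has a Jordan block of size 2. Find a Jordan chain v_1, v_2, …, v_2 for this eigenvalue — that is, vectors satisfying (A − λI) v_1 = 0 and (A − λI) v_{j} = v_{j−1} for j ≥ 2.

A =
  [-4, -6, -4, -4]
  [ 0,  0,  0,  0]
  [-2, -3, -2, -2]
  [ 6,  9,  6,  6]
A Jordan chain for λ = 0 of length 2:
v_1 = (-4, 0, -2, 6)ᵀ
v_2 = (1, 0, 0, 0)ᵀ

Let N = A − (0)·I. We want v_2 with N^2 v_2 = 0 but N^1 v_2 ≠ 0; then v_{j-1} := N · v_j for j = 2, …, 2.

Pick v_2 = (1, 0, 0, 0)ᵀ.
Then v_1 = N · v_2 = (-4, 0, -2, 6)ᵀ.

Sanity check: (A − (0)·I) v_1 = (0, 0, 0, 0)ᵀ = 0. ✓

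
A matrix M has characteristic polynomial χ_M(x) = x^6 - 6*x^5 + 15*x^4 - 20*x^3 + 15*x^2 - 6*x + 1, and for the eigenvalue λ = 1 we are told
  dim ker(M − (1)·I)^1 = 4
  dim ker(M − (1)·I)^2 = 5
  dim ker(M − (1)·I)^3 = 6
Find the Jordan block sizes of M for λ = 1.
Block sizes for λ = 1: [3, 1, 1, 1]

From the dimensions of kernels of powers, the number of Jordan blocks of size at least j is d_j − d_{j−1} where d_j = dim ker(N^j) (with d_0 = 0). Computing the differences gives [4, 1, 1].
The number of blocks of size exactly k is (#blocks of size ≥ k) − (#blocks of size ≥ k + 1), so the partition is: 3 block(s) of size 1, 1 block(s) of size 3.
In nonincreasing order the block sizes are [3, 1, 1, 1].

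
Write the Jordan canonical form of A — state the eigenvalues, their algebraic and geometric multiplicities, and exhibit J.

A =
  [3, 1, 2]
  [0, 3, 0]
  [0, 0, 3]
J_2(3) ⊕ J_1(3)

The characteristic polynomial is
  det(x·I − A) = x^3 - 9*x^2 + 27*x - 27 = (x - 3)^3

Eigenvalues and multiplicities (the geometric multiplicity of λ is n − rank(A − λI), which equals the number of Jordan blocks for λ):
  λ = 3: algebraic multiplicity = 3, geometric multiplicity = 2

Determining the block sizes for each eigenvalue:
  λ = 3: 2 blocks summing to 3 forces exactly one block of size 2 and the rest size 1 → block sizes [2, 1]

Assembling the blocks gives a Jordan form
J =
  [3, 1, 0]
  [0, 3, 0]
  [0, 0, 3]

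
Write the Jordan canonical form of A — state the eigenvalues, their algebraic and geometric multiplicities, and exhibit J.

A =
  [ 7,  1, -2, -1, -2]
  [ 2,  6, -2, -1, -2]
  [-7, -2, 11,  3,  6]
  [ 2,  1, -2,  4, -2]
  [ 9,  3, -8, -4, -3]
J_2(5) ⊕ J_2(5) ⊕ J_1(5)

The characteristic polynomial is
  det(x·I − A) = x^5 - 25*x^4 + 250*x^3 - 1250*x^2 + 3125*x - 3125 = (x - 5)^5

Eigenvalues and multiplicities (the geometric multiplicity of λ is n − rank(A − λI), which equals the number of Jordan blocks for λ):
  λ = 5: algebraic multiplicity = 5, geometric multiplicity = 3

Determining the block sizes for each eigenvalue:
  λ = 5: with am = 5 and gm = 3, the partition is not yet determined (e.g. several partitions of 5 into 3 parts exist). Let N = A − (5)·I. Computing rank(N^1) = 2, rank(N^2) = 0; the number of blocks of size ≥ j is rank(N^{j−1}) − rank(N^j), giving [3, 2]. So we have 2 block(s) of size 2, 1 block(s) of size 1 → block sizes [2, 2, 1]

Assembling the blocks gives a Jordan form
J =
  [5, 1, 0, 0, 0]
  [0, 5, 0, 0, 0]
  [0, 0, 5, 1, 0]
  [0, 0, 0, 5, 0]
  [0, 0, 0, 0, 5]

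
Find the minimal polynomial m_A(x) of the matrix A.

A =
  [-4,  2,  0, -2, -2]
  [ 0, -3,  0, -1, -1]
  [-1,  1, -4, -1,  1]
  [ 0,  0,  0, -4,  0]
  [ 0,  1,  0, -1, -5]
x^2 + 8*x + 16

The characteristic polynomial is χ_A(x) = (x + 4)^5, so the eigenvalues are known. The minimal polynomial is
  m_A(x) = Π_λ (x − λ)^{k_λ}
where k_λ is the size of the *largest* Jordan block for λ (equivalently, the smallest k with (A − λI)^k v = 0 for every generalised eigenvector v of λ).

  λ = -4: largest Jordan block has size 2, contributing (x + 4)^2

So m_A(x) = (x + 4)^2 = x^2 + 8*x + 16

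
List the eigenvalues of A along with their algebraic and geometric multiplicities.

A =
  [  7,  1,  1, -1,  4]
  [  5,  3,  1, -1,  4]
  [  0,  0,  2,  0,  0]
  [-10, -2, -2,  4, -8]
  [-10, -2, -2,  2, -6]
λ = 2: alg = 5, geom = 4

Step 1 — factor the characteristic polynomial to read off the algebraic multiplicities:
  χ_A(x) = (x - 2)^5

Step 2 — compute geometric multiplicities via the rank-nullity identity g(λ) = n − rank(A − λI):
  rank(A − (2)·I) = 1, so dim ker(A − (2)·I) = n − 1 = 4

Summary:
  λ = 2: algebraic multiplicity = 5, geometric multiplicity = 4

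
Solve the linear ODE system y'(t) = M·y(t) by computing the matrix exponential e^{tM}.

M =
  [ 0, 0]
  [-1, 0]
e^{tM} =
  [1, 0]
  [-t, 1]

Strategy: write M = P · J · P⁻¹ where J is a Jordan canonical form, so e^{tM} = P · e^{tJ} · P⁻¹, and e^{tJ} can be computed block-by-block.

M has Jordan form
J =
  [0, 1]
  [0, 0]
(up to reordering of blocks).

Per-block formulas:
  For a 2×2 Jordan block J_2(0): exp(t · J_2(0)) = e^(0t)·(I + t·N), where N is the 2×2 nilpotent shift.

After assembling e^{tJ} and conjugating by P, we get:

e^{tM} =
  [1, 0]
  [-t, 1]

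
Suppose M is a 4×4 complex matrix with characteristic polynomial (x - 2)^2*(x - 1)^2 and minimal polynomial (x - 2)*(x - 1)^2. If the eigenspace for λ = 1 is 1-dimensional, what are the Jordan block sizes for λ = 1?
Block sizes for λ = 1: [2]

Step 1 — from the characteristic polynomial, algebraic multiplicity of λ = 1 is 2. From dim ker(M − (1)·I) = 1, there are exactly 1 Jordan blocks for λ = 1.
Step 2 — from the minimal polynomial, the factor (x − 1)^2 tells us the largest block for λ = 1 has size 2.
Step 3 — with total size 2, 1 blocks, and largest block 2, the block sizes (in nonincreasing order) are [2].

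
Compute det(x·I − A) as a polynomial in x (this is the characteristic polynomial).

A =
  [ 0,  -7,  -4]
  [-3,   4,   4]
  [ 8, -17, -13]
x^3 + 9*x^2 + 27*x + 27

Expanding det(x·I − A) (e.g. by cofactor expansion or by noting that A is similar to its Jordan form J, which has the same characteristic polynomial as A) gives
  χ_A(x) = x^3 + 9*x^2 + 27*x + 27
which factors as (x + 3)^3. The eigenvalues (with algebraic multiplicities) are λ = -3 with multiplicity 3.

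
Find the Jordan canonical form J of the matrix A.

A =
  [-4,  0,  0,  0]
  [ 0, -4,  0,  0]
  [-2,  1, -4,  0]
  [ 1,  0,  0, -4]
J_2(-4) ⊕ J_2(-4)

The characteristic polynomial is
  det(x·I − A) = x^4 + 16*x^3 + 96*x^2 + 256*x + 256 = (x + 4)^4

Eigenvalues and multiplicities (the geometric multiplicity of λ is n − rank(A − λI), which equals the number of Jordan blocks for λ):
  λ = -4: algebraic multiplicity = 4, geometric multiplicity = 2

Determining the block sizes for each eigenvalue:
  λ = -4: with am = 4 and gm = 2, the partition is not yet determined (e.g. several partitions of 4 into 2 parts exist). Let N = A − (-4)·I. Computing rank(N^1) = 2, rank(N^2) = 0; the number of blocks of size ≥ j is rank(N^{j−1}) − rank(N^j), giving [2, 2]. So we have 2 block(s) of size 2 → block sizes [2, 2]

Assembling the blocks gives a Jordan form
J =
  [-4,  1,  0,  0]
  [ 0, -4,  0,  0]
  [ 0,  0, -4,  1]
  [ 0,  0,  0, -4]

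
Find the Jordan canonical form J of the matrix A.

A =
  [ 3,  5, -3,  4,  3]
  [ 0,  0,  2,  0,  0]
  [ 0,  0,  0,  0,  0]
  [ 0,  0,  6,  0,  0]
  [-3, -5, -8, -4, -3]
J_3(0) ⊕ J_1(0) ⊕ J_1(0)

The characteristic polynomial is
  det(x·I − A) = x^5

Eigenvalues and multiplicities (the geometric multiplicity of λ is n − rank(A − λI), which equals the number of Jordan blocks for λ):
  λ = 0: algebraic multiplicity = 5, geometric multiplicity = 3

Determining the block sizes for each eigenvalue:
  λ = 0: with am = 5 and gm = 3, the partition is not yet determined (e.g. several partitions of 5 into 3 parts exist). Let N = A − (0)·I. Computing rank(N^1) = 2, rank(N^2) = 1, rank(N^3) = 0; the number of blocks of size ≥ j is rank(N^{j−1}) − rank(N^j), giving [3, 1, 1]. So we have 1 block(s) of size 3, 2 block(s) of size 1 → block sizes [3, 1, 1]

Assembling the blocks gives a Jordan form
J =
  [0, 1, 0, 0, 0]
  [0, 0, 1, 0, 0]
  [0, 0, 0, 0, 0]
  [0, 0, 0, 0, 0]
  [0, 0, 0, 0, 0]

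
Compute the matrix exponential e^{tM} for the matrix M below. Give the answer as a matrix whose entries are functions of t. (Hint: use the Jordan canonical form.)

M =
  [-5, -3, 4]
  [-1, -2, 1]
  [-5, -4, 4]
e^{tM} =
  [-t^2*exp(-t)/2 - 4*t*exp(-t) + exp(-t), -t^2*exp(-t)/2 - 3*t*exp(-t), t^2*exp(-t)/2 + 4*t*exp(-t)]
  [-t*exp(-t), -t*exp(-t) + exp(-t), t*exp(-t)]
  [-t^2*exp(-t)/2 - 5*t*exp(-t), -t^2*exp(-t)/2 - 4*t*exp(-t), t^2*exp(-t)/2 + 5*t*exp(-t) + exp(-t)]

Strategy: write M = P · J · P⁻¹ where J is a Jordan canonical form, so e^{tM} = P · e^{tJ} · P⁻¹, and e^{tJ} can be computed block-by-block.

M has Jordan form
J =
  [-1,  1,  0]
  [ 0, -1,  1]
  [ 0,  0, -1]
(up to reordering of blocks).

Per-block formulas:
  For a 3×3 Jordan block J_3(-1): exp(t · J_3(-1)) = e^(-1t)·(I + t·N + (t^2/2)·N^2), where N is the 3×3 nilpotent shift.

After assembling e^{tJ} and conjugating by P, we get:

e^{tM} =
  [-t^2*exp(-t)/2 - 4*t*exp(-t) + exp(-t), -t^2*exp(-t)/2 - 3*t*exp(-t), t^2*exp(-t)/2 + 4*t*exp(-t)]
  [-t*exp(-t), -t*exp(-t) + exp(-t), t*exp(-t)]
  [-t^2*exp(-t)/2 - 5*t*exp(-t), -t^2*exp(-t)/2 - 4*t*exp(-t), t^2*exp(-t)/2 + 5*t*exp(-t) + exp(-t)]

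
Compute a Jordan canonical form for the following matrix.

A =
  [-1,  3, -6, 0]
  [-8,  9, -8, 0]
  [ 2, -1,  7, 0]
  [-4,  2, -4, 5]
J_2(5) ⊕ J_1(5) ⊕ J_1(5)

The characteristic polynomial is
  det(x·I − A) = x^4 - 20*x^3 + 150*x^2 - 500*x + 625 = (x - 5)^4

Eigenvalues and multiplicities (the geometric multiplicity of λ is n − rank(A − λI), which equals the number of Jordan blocks for λ):
  λ = 5: algebraic multiplicity = 4, geometric multiplicity = 3

Determining the block sizes for each eigenvalue:
  λ = 5: 3 blocks summing to 4 forces exactly one block of size 2 and the rest size 1 → block sizes [2, 1, 1]

Assembling the blocks gives a Jordan form
J =
  [5, 1, 0, 0]
  [0, 5, 0, 0]
  [0, 0, 5, 0]
  [0, 0, 0, 5]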